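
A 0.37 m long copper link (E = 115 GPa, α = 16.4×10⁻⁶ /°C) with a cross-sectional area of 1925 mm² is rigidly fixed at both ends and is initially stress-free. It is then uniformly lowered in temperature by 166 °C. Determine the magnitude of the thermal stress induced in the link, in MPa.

σ ≈ 313 MPa (tensile)

Because both ends are immovable the net strain is zero, and the suppressed thermal strain is αΔT = 16.4×10⁻⁶ × 166 = 2722.4×10⁻⁶.
Hence σ = E·αΔT = 115×10³ × 2722.4×10⁻⁶ = 313.1 MPa, tensile.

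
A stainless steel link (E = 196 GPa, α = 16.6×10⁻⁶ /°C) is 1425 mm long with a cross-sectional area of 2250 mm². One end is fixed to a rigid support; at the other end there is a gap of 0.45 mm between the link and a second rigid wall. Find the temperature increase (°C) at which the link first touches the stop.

ΔT ≈ 19 °C

The gap closes when αΔT L = 0.45 mm, since the link is still unstressed at that instant.
So ΔT = g/(αL) = 0.45/(16.6×10⁻⁶ × 1425) = 19.02 °C.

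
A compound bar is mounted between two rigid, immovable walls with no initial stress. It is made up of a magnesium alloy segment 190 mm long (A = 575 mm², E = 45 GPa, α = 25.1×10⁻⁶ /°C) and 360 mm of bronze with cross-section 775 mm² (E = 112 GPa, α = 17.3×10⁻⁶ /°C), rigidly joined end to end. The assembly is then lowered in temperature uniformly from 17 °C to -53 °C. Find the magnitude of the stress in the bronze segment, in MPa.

σ ≈ 86.4 MPa (tensile)

If the supports were absent, the total length change would be Σ αᵢΔT Lᵢ = 25.1×10⁻⁶×70×190 + 17.3×10⁻⁶×70×360 = 0.7698 mm.
The walls prevent any net length change, so an axial force P (same in every segment) develops. Compatibility: P · Σ Lᵢ/(AᵢEᵢ) = δ_free.
Σ Lᵢ/(AᵢEᵢ) = 190/(575×45×10³) + 360/(775×112×10³) = 1.149×10⁻⁵ mm/N.
P = 0.7698 / 1.149×10⁻⁵ = 66990 N = 66.99 kN, tensile.
σ_{bronze} = P / A = 66990 / 775 = 86.44 MPa.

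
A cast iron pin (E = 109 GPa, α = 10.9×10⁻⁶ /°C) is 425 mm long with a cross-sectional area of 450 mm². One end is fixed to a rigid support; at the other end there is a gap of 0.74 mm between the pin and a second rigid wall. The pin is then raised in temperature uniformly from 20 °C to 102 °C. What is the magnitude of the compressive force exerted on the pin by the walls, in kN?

P ≈ 0 kN

Free thermal elongation = αΔT L = 10.9×10⁻⁶ × 82 × 425 = 0.3799 mm.
Since δ_free = 0.38 mm is less than the 0.74 mm gap, the pin never touches the wall. No axial force develops.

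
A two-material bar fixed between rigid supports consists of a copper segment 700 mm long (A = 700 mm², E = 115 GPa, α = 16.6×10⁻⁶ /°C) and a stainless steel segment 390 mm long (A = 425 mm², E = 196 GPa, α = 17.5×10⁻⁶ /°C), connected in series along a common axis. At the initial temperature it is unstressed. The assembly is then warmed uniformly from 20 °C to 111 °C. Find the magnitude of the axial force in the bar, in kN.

Free thermal expansion of the whole bar: Σ αᵢΔT Lᵢ = 16.6×10⁻⁶×91×700 + 17.5×10⁻⁶×91×390 = 1.678 mm.
The walls prevent any net length change, so an axial force P (same in every segment) develops. Compatibility: P · Σ Lᵢ/(AᵢEᵢ) = δ_free.
The series flexibility is Σ Lᵢ/(AᵢEᵢ) = 700/(700×115×10³) + 390/(425×196×10³) = 1.338×10⁻⁵ mm/N.
So P = 1.678 / 1.338×10⁻⁵ = 125.5 kN, compressive.

P ≈ 125 kN (compressive)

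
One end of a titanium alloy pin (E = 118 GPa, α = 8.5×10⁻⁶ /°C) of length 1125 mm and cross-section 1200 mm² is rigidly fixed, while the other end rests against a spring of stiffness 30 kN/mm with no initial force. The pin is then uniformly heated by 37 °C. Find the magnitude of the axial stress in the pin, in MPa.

σ ≈ 7.14 MPa (compressive)

Free thermal expansion: δ_free = αΔT L = 8.5×10⁻⁶ × 37 × 1125 = 0.3538 mm.
Let P be the compressive force at the spring. The pin shortens elastically by PL/(AE) and the spring compresses by P/k; together these equal δ_free.
So P = δ_free / [L/(AE) + 1/k] = 0.3538 / [ 1125/(1200×118×10³) + 1/(30×10³) ].
P = 0.3538 / 4.128×10⁻⁵ = 8571 N.
σ = P/A = 8571/1200 = 7.143 MPa.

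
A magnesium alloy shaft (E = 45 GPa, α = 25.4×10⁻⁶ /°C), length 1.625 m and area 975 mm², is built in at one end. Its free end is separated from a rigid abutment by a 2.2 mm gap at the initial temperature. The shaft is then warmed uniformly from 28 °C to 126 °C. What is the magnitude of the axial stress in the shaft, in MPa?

σ ≈ 51.1 MPa (compressive)

If the wall were absent the shaft would grow by αΔT L = 25.4×10⁻⁶ × 98 × 1625 = 4.045 mm.
This exceeds the 2.2 mm gap, so the wall pushes back. The portion of expansion that must be recovered elastically is δ_free − gap = 4.045 − 2.2 = 1.845 mm.
That suppressed elongation corresponds to σ = E·Δ/L = 45×10³ × 1.845/1625 = 51.09 MPa.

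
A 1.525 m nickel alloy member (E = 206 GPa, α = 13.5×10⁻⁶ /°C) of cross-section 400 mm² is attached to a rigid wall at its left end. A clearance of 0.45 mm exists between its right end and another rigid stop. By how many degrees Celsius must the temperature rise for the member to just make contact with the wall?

The gap closes when αΔT L = 0.45 mm, since the member is still unstressed at that instant.
ΔT = 0.45 / (13.5×10⁻⁶ × 1525) = 21.86 °C.

ΔT ≈ 21.9 °C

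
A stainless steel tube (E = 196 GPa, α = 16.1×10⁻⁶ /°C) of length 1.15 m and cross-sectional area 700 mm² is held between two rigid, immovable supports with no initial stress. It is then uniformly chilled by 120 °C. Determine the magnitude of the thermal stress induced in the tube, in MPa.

Because both ends are immovable the net strain is zero, and the suppressed thermal strain is αΔT = 16.1×10⁻⁶ × 120 = 1932×10⁻⁶.
σ = EαΔT = 196×10³ × 16.1×10⁻⁶ × 120 = 378.7 MPa (tensile; the tube is trying to contract).

σ ≈ 379 MPa (tensile)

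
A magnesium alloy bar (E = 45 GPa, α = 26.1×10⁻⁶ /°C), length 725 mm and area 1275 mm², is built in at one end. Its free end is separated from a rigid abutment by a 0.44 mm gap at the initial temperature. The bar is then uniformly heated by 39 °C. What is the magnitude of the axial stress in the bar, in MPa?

σ ≈ 18.5 MPa (compressive)

Unrestrained expansion: δ_free = αΔT L = 26.1×10⁻⁶ × 39 × 725 = 0.738 mm.
After closing the 0.44 mm clearance, 0.738 − 0.44 = 0.298 mm of expansion remains to be suppressed by the wall.
So σ = E(δ_free − g)/L = 45×10³ × 0.298/725 = 18.5 MPa.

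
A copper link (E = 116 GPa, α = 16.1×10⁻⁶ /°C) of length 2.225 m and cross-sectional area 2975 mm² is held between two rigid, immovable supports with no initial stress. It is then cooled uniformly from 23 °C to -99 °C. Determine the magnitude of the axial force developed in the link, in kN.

Full restraint means ε = 0, so the stress is σ = EαΔT = 116×10³ × 16.1×10⁻⁶ × 122 = 227.8 MPa.
P = AEαΔT = 2975 × 116×10³ × 16.1×10⁻⁶ × 122 = 677.8 kN (tensile).

P ≈ 678 kN (tensile)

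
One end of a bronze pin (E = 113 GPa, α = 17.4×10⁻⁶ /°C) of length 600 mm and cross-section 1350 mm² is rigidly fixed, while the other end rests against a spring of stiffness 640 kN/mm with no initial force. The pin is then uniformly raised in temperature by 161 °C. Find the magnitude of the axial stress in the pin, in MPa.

Free thermal expansion: δ_free = αΔT L = 17.4×10⁻⁶ × 161 × 600 = 1.681 mm.
With a force P in the spring, the elastic change of the pin is PL/(AE) and that of the spring is P/k; compatibility requires their sum to equal δ_free.
P [ L/(AE) + 1/k ] = δ_free → P [ 600/(1350×113×10³) + 1/(640×10³) ] = 1.681.
P = 1.681 / 5.496×10⁻⁶ = 305800 N.
σ = P/A = 305800/1350 = 226.6 MPa.

σ ≈ 227 MPa (compressive)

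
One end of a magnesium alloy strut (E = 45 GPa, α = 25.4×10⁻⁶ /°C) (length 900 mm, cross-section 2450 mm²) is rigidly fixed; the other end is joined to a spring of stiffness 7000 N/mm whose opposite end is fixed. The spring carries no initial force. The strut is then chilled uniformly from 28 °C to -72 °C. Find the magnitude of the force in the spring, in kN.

P ≈ 15.1 kN

If the spring were absent the strut would shorten by αΔT L = 25.4×10⁻⁶ × 100 × 900 = 2.286 mm.
With a force P in the spring, the elastic change of the strut is PL/(AE) and that of the spring is P/k; compatibility requires their sum to equal δ_free.
P [ L/(AE) + 1/k ] = δ_free → P [ 900/(2450×45×10³) + 1/(7000) ] = 2.286.
P = 2.286 / 0.000151 = 15140 N.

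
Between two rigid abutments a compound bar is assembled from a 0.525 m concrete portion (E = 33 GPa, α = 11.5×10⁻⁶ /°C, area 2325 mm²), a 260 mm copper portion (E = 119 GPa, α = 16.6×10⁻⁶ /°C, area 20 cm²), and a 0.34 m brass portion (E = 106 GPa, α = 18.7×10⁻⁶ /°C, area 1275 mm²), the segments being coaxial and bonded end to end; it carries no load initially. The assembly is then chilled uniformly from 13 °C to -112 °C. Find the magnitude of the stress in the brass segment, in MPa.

With the walls removed the bar would change length by δ_free = Σ αᵢΔT Lᵢ = 11.5×10⁻⁶×125×525 + 16.6×10⁻⁶×125×260 + 18.7×10⁻⁶×125×340 = 2.089 mm.
Since the ends are fixed, an axial force P builds up, equal in every segment, with P · Σ Lᵢ/(AᵢEᵢ) = δ_free.
Σ Lᵢ/(AᵢEᵢ) = 525/(2325×33×10³) + 260/(2000×119×10³) + 340/(1275×106×10³) = 1.045×10⁻⁵ mm/N.
So P = 2.089 / 1.045×10⁻⁵ = 199.9 kN, tensile.
σ_{brass} = P / A = 199900 / 1275 = 156.8 MPa.

σ ≈ 157 MPa (tensile)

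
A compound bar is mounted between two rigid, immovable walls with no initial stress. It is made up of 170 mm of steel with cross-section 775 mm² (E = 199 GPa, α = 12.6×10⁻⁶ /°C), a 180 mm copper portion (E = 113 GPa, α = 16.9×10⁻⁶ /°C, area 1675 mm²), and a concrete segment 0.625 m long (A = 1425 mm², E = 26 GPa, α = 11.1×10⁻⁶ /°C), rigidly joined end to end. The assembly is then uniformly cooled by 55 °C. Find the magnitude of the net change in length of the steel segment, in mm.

Free thermal contraction of the whole bar: Σ αᵢΔT Lᵢ = 12.6×10⁻⁶×55×170 + 16.9×10⁻⁶×55×180 + 11.1×10⁻⁶×55×625 = 0.6667 mm.
The rigid supports impose zero overall length change; the single axial force P common to all segments must satisfy P Σ Lᵢ/(AᵢEᵢ) = δ_free.
Σ Lᵢ/(AᵢEᵢ) = 170/(775×199×10³) + 180/(1675×113×10³) + 625/(1425×26×10³) = 1.892×10⁻⁵ mm/N.
P = 0.6667 / 1.892×10⁻⁵ = 35230 N = 35.23 kN, tensile.
For the steel segment, free thermal change = 12.6×10⁻⁶×55×170 = 0.1178 mm and elastic change from P = 35230×170/(775×199×10³) = 0.03884 mm; these oppose, so the net change is 0.079 mm (segment shortens).

|ΔL| ≈ 0.079 mm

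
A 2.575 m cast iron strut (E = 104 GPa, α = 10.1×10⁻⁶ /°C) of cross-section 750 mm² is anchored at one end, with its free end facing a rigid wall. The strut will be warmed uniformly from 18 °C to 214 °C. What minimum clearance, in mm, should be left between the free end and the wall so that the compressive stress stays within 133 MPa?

Free expansion if unrestrained: δ_free = αΔT L = 10.1×10⁻⁶ × 196 × 2575 = 5.097 mm.
At the allowable stress the elastic shortening the wall may impose is σL/E = 133 × 2575 / (104×10³) = 3.293 mm.
So the gap has to take up the difference, g_min = δ_free − σL/E = 5.097 − 3.293 = 1.804 mm.

g ≈ 1.8 mm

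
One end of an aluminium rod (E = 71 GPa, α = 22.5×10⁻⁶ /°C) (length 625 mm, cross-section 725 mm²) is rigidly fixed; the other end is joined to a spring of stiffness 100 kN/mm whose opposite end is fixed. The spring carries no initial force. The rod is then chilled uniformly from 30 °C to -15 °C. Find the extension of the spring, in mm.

δ ≈ 0.286 mm

Free thermal contraction: δ_free = αΔT L = 22.5×10⁻⁶ × 45 × 625 = 0.6328 mm.
With a force P in the spring, the elastic change of the rod is PL/(AE) and that of the spring is P/k; compatibility requires their sum to equal δ_free.
P [ L/(AE) + 1/k ] = δ_free → P [ 625/(725×71×10³) + 1/(100×10³) ] = 0.6328.
P = 0.6328 / 2.214×10⁻⁵ = 28580 N.
Spring extension = P/k = 28580/(100×10³) = 0.2858 mm.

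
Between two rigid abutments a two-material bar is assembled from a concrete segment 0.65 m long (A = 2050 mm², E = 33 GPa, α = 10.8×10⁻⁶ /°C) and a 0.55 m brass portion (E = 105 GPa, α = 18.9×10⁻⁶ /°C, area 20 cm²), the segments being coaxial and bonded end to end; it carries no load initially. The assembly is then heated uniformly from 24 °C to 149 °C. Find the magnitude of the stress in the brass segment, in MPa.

If the supports were absent, the total length change would be Σ αᵢΔT Lᵢ = 10.8×10⁻⁶×125×650 + 18.9×10⁻⁶×125×550 = 2.177 mm.
The walls prevent any net length change, so an axial force P (same in every segment) develops. Compatibility: P · Σ Lᵢ/(AᵢEᵢ) = δ_free.
The series flexibility is Σ Lᵢ/(AᵢEᵢ) = 650/(2050×33×10³) + 550/(2000×105×10³) = 1.223×10⁻⁵ mm/N.
P = 2.177 / 1.223×10⁻⁵ = 178000 N = 178 kN, compressive.
σ_{brass} = P / A = 178000 / 2000 = 89.02 MPa.

σ ≈ 89 MPa (compressive)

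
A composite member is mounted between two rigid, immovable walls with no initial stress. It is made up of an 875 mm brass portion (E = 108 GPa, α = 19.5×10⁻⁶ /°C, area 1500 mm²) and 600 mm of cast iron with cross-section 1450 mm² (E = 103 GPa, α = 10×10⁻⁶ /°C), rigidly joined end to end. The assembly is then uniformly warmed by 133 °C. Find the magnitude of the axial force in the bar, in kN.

P ≈ 326 kN (compressive)

Free thermal expansion of the whole bar: Σ αᵢΔT Lᵢ = 19.5×10⁻⁶×133×875 + 10×10⁻⁶×133×600 = 3.067 mm.
The rigid supports impose zero overall length change; the single axial force P common to all segments must satisfy P Σ Lᵢ/(AᵢEᵢ) = δ_free.
Σ Lᵢ/(AᵢEᵢ) = 875/(1500×108×10³) + 600/(1450×103×10³) = 9.419×10⁻⁶ mm/N.
Hence P = δ_free / Σ(L/AE) = 3.067/9.419×10⁻⁶ = 325.7 kN (compressive).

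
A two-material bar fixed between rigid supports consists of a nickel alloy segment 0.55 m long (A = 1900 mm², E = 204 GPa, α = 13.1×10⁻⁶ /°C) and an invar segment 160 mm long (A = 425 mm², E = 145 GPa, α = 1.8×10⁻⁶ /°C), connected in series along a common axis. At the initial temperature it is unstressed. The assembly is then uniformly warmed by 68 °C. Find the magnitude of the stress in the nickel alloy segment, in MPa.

Free thermal expansion of the whole bar: Σ αᵢΔT Lᵢ = 13.1×10⁻⁶×68×550 + 1.8×10⁻⁶×68×160 = 0.5095 mm.
The rigid supports impose zero overall length change; the single axial force P common to all segments must satisfy P Σ Lᵢ/(AᵢEᵢ) = δ_free.
The series flexibility is Σ Lᵢ/(AᵢEᵢ) = 550/(1900×204×10³) + 160/(425×145×10³) = 4.015×10⁻⁶ mm/N.
Hence P = δ_free / Σ(L/AE) = 0.5095/4.015×10⁻⁶ = 126.9 kN (compressive).
σ_{nickel alloy} = P / A = 126900 / 1900 = 66.79 MPa.

σ ≈ 66.8 MPa (compressive)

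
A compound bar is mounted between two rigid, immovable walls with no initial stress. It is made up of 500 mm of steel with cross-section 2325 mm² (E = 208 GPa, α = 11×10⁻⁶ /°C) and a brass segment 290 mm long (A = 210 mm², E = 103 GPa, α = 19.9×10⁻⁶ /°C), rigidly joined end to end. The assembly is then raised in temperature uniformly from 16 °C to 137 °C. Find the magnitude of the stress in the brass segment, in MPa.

σ ≈ 450 MPa (compressive)

If the supports were absent, the total length change would be Σ αᵢΔT Lᵢ = 11×10⁻⁶×121×500 + 19.9×10⁻⁶×121×290 = 1.364 mm.
The walls prevent any net length change, so an axial force P (same in every segment) develops. Compatibility: P · Σ Lᵢ/(AᵢEᵢ) = δ_free.
Σ Lᵢ/(AᵢEᵢ) = 500/(2325×208×10³) + 290/(210×103×10³) = 1.444×10⁻⁵ mm/N.
Hence P = δ_free / Σ(L/AE) = 1.364/1.444×10⁻⁵ = 94.44 kN (compressive).
σ_{brass} = P / A = 94440 / 210 = 449.7 MPa.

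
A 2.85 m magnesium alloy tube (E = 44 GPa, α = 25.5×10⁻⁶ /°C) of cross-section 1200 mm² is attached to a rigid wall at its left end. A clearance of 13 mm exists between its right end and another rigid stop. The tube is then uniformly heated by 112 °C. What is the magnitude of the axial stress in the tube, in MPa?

σ ≈ 0 MPa

Free thermal elongation = αΔT L = 25.5×10⁻⁶ × 112 × 2850 = 8.14 mm.
Since δ_free = 8.14 mm is less than the 13 mm gap, the tube never touches the wall. No axial force develops.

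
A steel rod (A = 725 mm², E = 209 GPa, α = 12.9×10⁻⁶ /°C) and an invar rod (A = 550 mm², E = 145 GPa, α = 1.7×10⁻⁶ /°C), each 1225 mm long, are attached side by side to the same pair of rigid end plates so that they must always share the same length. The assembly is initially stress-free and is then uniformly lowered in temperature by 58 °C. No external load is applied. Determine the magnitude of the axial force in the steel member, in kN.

P ≈ 33.9 kN (tensile in the steel)

The steel has the larger α, so on cooling it would change length more than the invar if both were free. The rigid plates force a common final length, so the steel is put into tension and the invar into compression, with equal and opposite forces P (no external load).
Compatibility of the two members (thermal + elastic change equal): (α₁ − α₂)ΔT = P·[1/(A₁E₁) + 1/(A₂E₂)].
|α₁ − α₂|·ΔT = 11.2×10⁻⁶ × 58 = 0.0006496.
1/(A₁E₁) + 1/(A₂E₂) = 1/(725×209×10³) + 1/(550×145×10³) = 1.914×10⁻⁸ N⁻¹.
So P = 0.0006496 / 1.914×10⁻⁸ = 33.94 kN.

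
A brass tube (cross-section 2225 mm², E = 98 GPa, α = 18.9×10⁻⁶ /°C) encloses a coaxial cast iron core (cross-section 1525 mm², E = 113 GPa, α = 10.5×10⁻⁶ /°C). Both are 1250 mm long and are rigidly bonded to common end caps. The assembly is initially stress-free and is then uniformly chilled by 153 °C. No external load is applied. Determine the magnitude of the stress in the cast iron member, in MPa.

σ ≈ 81.1 MPa (compressive)

Both members must finish at the same length. With the larger α, the brass tends to over-contract; the plates restrain it, putting the brass in tension and the cast iron in compression. With no external load the two internal forces are equal and opposite, magnitude P.
Setting the final lengths equal and cancelling L: (α₁ − α₂)ΔT = P/(A₁E₁) + P/(A₂E₂).
|α₁ − α₂|·ΔT = 8.4×10⁻⁶ × 153 = 0.001285.
1/(A₁E₁) + 1/(A₂E₂) = 1/(2225×98×10³) + 1/(1525×113×10³) = 1.039×10⁻⁸ N⁻¹.
P = 0.001285 / 1.039×10⁻⁸ = 123700 N = 123.7 kN.
σ_{cast iron} = P/A₂ = 123700/1525 = 81.12 MPa, compressive.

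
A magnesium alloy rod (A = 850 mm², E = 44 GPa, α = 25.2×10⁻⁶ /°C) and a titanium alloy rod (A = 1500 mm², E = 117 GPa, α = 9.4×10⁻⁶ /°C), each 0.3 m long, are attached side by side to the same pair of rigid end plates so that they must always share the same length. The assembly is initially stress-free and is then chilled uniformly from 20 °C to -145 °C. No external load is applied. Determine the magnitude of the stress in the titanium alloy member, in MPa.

σ ≈ 53.6 MPa (compressive)

Both members must finish at the same length. With the larger α, the magnesium alloy tends to over-contract; the plates restrain it, putting the magnesium alloy in tension and the titanium alloy in compression. With no external load the two internal forces are equal and opposite, magnitude P.
Setting the final lengths equal and cancelling L: (α₁ − α₂)ΔT = P/(A₁E₁) + P/(A₂E₂).
|α₁ − α₂|·ΔT = 15.8×10⁻⁶ × 165 = 0.002607.
1/(A₁E₁) + 1/(A₂E₂) = 1/(850×44×10³) + 1/(1500×117×10³) = 3.244×10⁻⁸ N⁻¹.
So P = 0.002607 / 3.244×10⁻⁸ = 80.37 kN.
σ_{titanium alloy} = P/A₂ = 80370/1500 = 53.58 MPa, compressive.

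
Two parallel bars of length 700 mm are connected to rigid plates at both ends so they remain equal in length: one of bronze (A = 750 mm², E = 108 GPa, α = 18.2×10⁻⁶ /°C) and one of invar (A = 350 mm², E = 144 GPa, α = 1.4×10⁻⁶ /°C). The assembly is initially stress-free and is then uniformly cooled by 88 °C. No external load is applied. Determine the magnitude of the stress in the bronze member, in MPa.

Both members must finish at the same length. With the larger α, the bronze tends to over-contract; the plates restrain it, putting the bronze in tension and the invar in compression. With no external load the two internal forces are equal and opposite, magnitude P.
Equating the net (thermal + elastic) strains gives |α₁ − α₂|·ΔT = P·[1/(A₁E₁) + 1/(A₂E₂)].
|α₁ − α₂|·ΔT = 16.8×10⁻⁶ × 88 = 0.001478.
1/(A₁E₁) + 1/(A₂E₂) = 1/(750×108×10³) + 1/(350×144×10³) = 3.219×10⁻⁸ N⁻¹.
P = 0.001478 / 3.219×10⁻⁸ = 45930 N = 45.93 kN.
σ_{bronze} = P/A₁ = 45930/750 = 61.24 MPa, tensile.

σ ≈ 61.2 MPa (tensile)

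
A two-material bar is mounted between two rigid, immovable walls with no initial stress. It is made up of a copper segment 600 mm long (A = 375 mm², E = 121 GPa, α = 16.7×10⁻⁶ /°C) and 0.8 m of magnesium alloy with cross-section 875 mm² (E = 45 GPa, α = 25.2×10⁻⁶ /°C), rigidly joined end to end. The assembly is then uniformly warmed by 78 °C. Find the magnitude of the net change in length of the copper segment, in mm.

Free thermal expansion of the whole bar: Σ αᵢΔT Lᵢ = 16.7×10⁻⁶×78×600 + 25.2×10⁻⁶×78×800 = 2.354 mm.
The rigid supports impose zero overall length change; the single axial force P common to all segments must satisfy P Σ Lᵢ/(AᵢEᵢ) = δ_free.
Σ Lᵢ/(AᵢEᵢ) = 600/(375×121×10³) + 800/(875×45×10³) = 3.354×10⁻⁵ mm/N.
So P = 2.354 / 3.354×10⁻⁵ = 70.18 kN, compressive.
For the copper segment, free thermal change = 16.7×10⁻⁶×78×600 = 0.7816 mm and elastic change from P = 70180×600/(375×121×10³) = 0.9281 mm; these oppose, so the net change is 0.147 mm (segment shortens).

|ΔL| ≈ 0.147 mm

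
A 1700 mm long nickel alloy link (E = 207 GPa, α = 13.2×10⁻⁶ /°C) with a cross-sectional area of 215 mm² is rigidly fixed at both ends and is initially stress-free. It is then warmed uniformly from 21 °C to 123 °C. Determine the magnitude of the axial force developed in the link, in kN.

P ≈ 59.9 kN (compressive)

The ends cannot move, so σ = EαΔT = 207×10³ × 13.2×10⁻⁶ × 102 = 278.7 MPa.
Then P = σA = 278.7 × 215 mm² = 59.92 kN, compressive.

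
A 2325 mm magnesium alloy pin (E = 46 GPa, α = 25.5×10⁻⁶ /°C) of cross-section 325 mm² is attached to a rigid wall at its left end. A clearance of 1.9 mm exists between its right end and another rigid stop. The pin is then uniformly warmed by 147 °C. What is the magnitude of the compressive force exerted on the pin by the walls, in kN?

If the wall were absent the pin would grow by αΔT L = 25.5×10⁻⁶ × 147 × 2325 = 8.715 mm.
This exceeds the 1.9 mm gap, so the wall pushes back. The portion of expansion that must be recovered elastically is δ_free − gap = 8.715 − 1.9 = 6.815 mm.
That suppressed elongation corresponds to σ = E·Δ/L = 46×10³ × 6.815/2325 = 134.8 MPa.
Force on the wall = σA = 134.8 × 325 mm² = 43.82 kN.

P ≈ 43.8 kN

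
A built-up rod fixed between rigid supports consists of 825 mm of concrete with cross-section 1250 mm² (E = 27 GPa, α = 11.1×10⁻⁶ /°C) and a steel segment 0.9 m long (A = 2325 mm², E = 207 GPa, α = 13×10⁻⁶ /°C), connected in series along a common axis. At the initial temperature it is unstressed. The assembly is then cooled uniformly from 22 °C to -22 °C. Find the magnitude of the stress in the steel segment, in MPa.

With the walls removed the bar would change length by δ_free = Σ αᵢΔT Lᵢ = 11.1×10⁻⁶×44×825 + 13×10⁻⁶×44×900 = 0.9177 mm.
The rigid supports impose zero overall length change; the single axial force P common to all segments must satisfy P Σ Lᵢ/(AᵢEᵢ) = δ_free.
Σ Lᵢ/(AᵢEᵢ) = 825/(1250×27×10³) + 900/(2325×207×10³) = 2.631×10⁻⁵ mm/N.
So P = 0.9177 / 2.631×10⁻⁵ = 34.88 kN, tensile.
σ_{steel} = P / A = 34880 / 2325 = 15 MPa.

σ ≈ 15 MPa (tensile)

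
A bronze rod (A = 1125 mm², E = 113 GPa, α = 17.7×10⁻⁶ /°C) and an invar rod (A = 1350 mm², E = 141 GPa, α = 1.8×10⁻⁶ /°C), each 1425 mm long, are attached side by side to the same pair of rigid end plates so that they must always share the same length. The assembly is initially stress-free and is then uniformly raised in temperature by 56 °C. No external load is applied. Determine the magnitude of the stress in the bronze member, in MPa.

σ ≈ 60.3 MPa (compressive)

The bronze has the larger α, so on heating it would change length more than the invar if both were free. The rigid plates force a common final length, so the bronze is put into compression and the invar into tension, with equal and opposite forces P (no external load).
Compatibility of the two members (thermal + elastic change equal): (α₁ − α₂)ΔT = P·[1/(A₁E₁) + 1/(A₂E₂)].
|α₁ − α₂|·ΔT = 15.9×10⁻⁶ × 56 = 0.0008904.
1/(A₁E₁) + 1/(A₂E₂) = 1/(1125×113×10³) + 1/(1350×141×10³) = 1.312×10⁻⁸ N⁻¹.
So P = 0.0008904 / 1.312×10⁻⁸ = 67.87 kN.
σ_{bronze} = P/A₁ = 67870/1125 = 60.33 MPa, compressive.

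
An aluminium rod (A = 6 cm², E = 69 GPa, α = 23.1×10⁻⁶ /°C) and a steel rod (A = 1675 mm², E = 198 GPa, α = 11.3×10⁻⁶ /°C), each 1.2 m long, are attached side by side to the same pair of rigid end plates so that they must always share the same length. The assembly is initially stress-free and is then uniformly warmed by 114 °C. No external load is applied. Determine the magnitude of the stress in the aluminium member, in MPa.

σ ≈ 82.5 MPa (compressive)

Both members must finish at the same length. With the larger α, the aluminium tends to over-expand; the plates restrain it, putting the aluminium in compression and the steel in tension. With no external load the two internal forces are equal and opposite, magnitude P.
Setting the final lengths equal and cancelling L: (α₁ − α₂)ΔT = P/(A₁E₁) + P/(A₂E₂).
|α₁ − α₂|·ΔT = 11.8×10⁻⁶ × 114 = 0.001345.
1/(A₁E₁) + 1/(A₂E₂) = 1/(600×69×10³) + 1/(1675×198×10³) = 2.717×10⁻⁸ N⁻¹.
P = 0.001345 / 2.717×10⁻⁸ = 49510 N = 49.51 kN.
σ_{aluminium} = P/A₁ = 49510/600 = 82.52 MPa, compressive.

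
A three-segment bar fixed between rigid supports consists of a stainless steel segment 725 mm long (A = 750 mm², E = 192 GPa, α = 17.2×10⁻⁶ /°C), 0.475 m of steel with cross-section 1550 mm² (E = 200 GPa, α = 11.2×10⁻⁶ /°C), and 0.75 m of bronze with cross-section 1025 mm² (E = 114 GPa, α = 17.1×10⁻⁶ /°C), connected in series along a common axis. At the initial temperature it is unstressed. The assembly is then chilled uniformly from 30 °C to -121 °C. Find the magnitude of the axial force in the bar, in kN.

If the supports were absent, the total length change would be Σ αᵢΔT Lᵢ = 17.2×10⁻⁶×151×725 + 11.2×10⁻⁶×151×475 + 17.1×10⁻⁶×151×750 = 4.623 mm.
The rigid supports impose zero overall length change; the single axial force P common to all segments must satisfy P Σ Lᵢ/(AᵢEᵢ) = δ_free.
The series flexibility is Σ Lᵢ/(AᵢEᵢ) = 725/(750×192×10³) + 475/(1550×200×10³) + 750/(1025×114×10³) = 1.299×10⁻⁵ mm/N.
P = 4.623 / 1.299×10⁻⁵ = 356000 N = 356 kN, tensile.

P ≈ 356 kN (tensile)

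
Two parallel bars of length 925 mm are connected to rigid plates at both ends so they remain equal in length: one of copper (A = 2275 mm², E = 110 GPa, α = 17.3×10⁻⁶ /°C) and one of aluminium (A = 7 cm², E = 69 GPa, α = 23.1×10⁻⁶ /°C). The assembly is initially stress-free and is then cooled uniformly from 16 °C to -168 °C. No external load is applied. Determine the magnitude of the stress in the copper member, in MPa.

σ ≈ 19 MPa (compressive)

Both members must finish at the same length. With the larger α, the aluminium tends to over-contract; the plates restrain it, putting the aluminium in tension and the copper in compression. With no external load the two internal forces are equal and opposite, magnitude P.
Equating the net (thermal + elastic) strains gives |α₁ − α₂|·ΔT = P·[1/(A₁E₁) + 1/(A₂E₂)].
|α₁ − α₂|·ΔT = 5.8×10⁻⁶ × 184 = 0.001067.
1/(A₁E₁) + 1/(A₂E₂) = 1/(2275×110×10³) + 1/(700×69×10³) = 2.47×10⁻⁸ N⁻¹.
P = 0.001067 / 2.47×10⁻⁸ = 43210 N = 43.21 kN.
σ_{copper} = P/A₁ = 43210/2275 = 18.99 MPa, compressive.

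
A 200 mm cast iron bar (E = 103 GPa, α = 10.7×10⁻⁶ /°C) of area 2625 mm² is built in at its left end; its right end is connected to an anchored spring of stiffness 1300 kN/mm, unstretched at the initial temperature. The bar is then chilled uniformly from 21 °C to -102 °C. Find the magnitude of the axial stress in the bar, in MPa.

σ ≈ 66.5 MPa (tensile)

Free thermal contraction: δ_free = αΔT L = 10.7×10⁻⁶ × 123 × 200 = 0.2632 mm.
With a force P in the spring, the elastic change of the bar is PL/(AE) and that of the spring is P/k; compatibility requires their sum to equal δ_free.
P [ L/(AE) + 1/k ] = δ_free → P [ 200/(2625×103×10³) + 1/(1300×10³) ] = 0.2632.
P = 0.2632 / 1.509×10⁻⁶ = 174400 N.
σ = P/A = 174400/2625 = 66.45 MPa.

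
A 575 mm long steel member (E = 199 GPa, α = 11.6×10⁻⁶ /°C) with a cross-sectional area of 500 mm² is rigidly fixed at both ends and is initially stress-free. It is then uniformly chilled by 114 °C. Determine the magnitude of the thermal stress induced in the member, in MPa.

σ ≈ 263 MPa (tensile)

The supports are rigid, so the total axial strain is zero. The restrained thermal strain is ε = αΔT = 11.6×10⁻⁶ × 114 = 1322.4×10⁻⁶.
The stress required to suppress this strain is σ = Eε = 199×10³ × 1322.4×10⁻⁶ = 263.2 MPa, tensile since the member is trying to contract.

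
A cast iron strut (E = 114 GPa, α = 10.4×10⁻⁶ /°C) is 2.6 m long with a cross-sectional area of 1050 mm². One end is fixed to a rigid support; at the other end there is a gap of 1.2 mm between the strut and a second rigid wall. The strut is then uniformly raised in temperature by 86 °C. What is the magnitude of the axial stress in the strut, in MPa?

σ ≈ 49.3 MPa (compressive)

Free thermal elongation = αΔT L = 10.4×10⁻⁶ × 86 × 2600 = 2.325 mm.
The gap closes (δ_free > 1.2 mm) and the wall then resists a further 2.325 − 1.2 = 1.125 mm of expansion.
Compatibility: PL/(AE) = 1.125 mm, so σ = P/A = E × (1.125/2600) = 49.35 MPa.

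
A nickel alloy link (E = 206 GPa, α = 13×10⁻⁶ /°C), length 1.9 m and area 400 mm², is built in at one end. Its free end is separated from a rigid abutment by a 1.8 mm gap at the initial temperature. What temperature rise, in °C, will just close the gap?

Contact occurs when the free expansion equals the gap: αΔT L = 1.8 mm.
ΔT = 1.8 / (13×10⁻⁶ × 1900) = 72.87 °C.

ΔT ≈ 72.9 °C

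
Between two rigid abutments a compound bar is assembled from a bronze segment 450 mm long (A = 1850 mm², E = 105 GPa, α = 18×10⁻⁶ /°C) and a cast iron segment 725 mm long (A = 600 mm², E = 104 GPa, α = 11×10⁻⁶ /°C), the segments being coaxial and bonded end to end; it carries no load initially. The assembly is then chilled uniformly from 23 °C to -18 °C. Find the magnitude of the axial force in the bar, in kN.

P ≈ 47.3 kN (tensile)

Free thermal contraction of the whole bar: Σ αᵢΔT Lᵢ = 18×10⁻⁶×41×450 + 11×10⁻⁶×41×725 = 0.6591 mm.
The rigid supports impose zero overall length change; the single axial force P common to all segments must satisfy P Σ Lᵢ/(AᵢEᵢ) = δ_free.
The series flexibility is Σ Lᵢ/(AᵢEᵢ) = 450/(1850×105×10³) + 725/(600×104×10³) = 1.394×10⁻⁵ mm/N.
So P = 0.6591 / 1.394×10⁻⁵ = 47.3 kN, tensile.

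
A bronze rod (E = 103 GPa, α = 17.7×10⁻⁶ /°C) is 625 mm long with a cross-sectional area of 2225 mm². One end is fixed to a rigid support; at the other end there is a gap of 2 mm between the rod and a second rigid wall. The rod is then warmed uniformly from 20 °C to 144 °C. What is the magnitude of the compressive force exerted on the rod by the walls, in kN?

P ≈ 0 kN

Unrestrained expansion: δ_free = αΔT L = 17.7×10⁻⁶ × 124 × 625 = 1.372 mm.
Since δ_free = 1.37 mm is less than the 2 mm gap, the rod never touches the wall. No axial force develops.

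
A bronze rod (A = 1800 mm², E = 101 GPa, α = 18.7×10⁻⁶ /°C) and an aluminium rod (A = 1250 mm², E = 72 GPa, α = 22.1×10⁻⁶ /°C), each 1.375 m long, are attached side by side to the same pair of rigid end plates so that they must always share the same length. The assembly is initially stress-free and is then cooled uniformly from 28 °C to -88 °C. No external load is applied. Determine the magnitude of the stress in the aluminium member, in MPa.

The aluminium has the larger α, so on cooling it would change length more than the bronze if both were free. The rigid plates force a common final length, so the aluminium is put into tension and the bronze into compression, with equal and opposite forces P (no external load).
Compatibility of the two members (thermal + elastic change equal): (α₁ − α₂)ΔT = P·[1/(A₁E₁) + 1/(A₂E₂)].
|α₁ − α₂|·ΔT = 3.4×10⁻⁶ × 116 = 0.0003944.
1/(A₁E₁) + 1/(A₂E₂) = 1/(1800×101×10³) + 1/(1250×72×10³) = 1.661×10⁻⁸ N⁻¹.
P = 0.0003944 / 1.661×10⁻⁸ = 23740 N = 23.74 kN.
σ_{aluminium} = P/A₂ = 23740/1250 = 18.99 MPa, tensile.

σ ≈ 19 MPa (tensile)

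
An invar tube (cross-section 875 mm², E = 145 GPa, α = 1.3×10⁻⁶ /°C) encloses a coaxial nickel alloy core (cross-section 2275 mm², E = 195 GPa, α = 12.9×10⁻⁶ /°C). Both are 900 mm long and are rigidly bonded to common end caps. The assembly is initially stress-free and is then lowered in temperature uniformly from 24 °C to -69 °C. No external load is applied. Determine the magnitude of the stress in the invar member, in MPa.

σ ≈ 122 MPa (compressive)

Both members must finish at the same length. With the larger α, the nickel alloy tends to over-contract; the plates restrain it, putting the nickel alloy in tension and the invar in compression. With no external load the two internal forces are equal and opposite, magnitude P.
Compatibility of the two members (thermal + elastic change equal): (α₁ − α₂)ΔT = P·[1/(A₁E₁) + 1/(A₂E₂)].
|α₁ − α₂|·ΔT = 11.6×10⁻⁶ × 93 = 0.001079.
1/(A₁E₁) + 1/(A₂E₂) = 1/(875×145×10³) + 1/(2275×195×10³) = 1.014×10⁻⁸ N⁻¹.
So P = 0.001079 / 1.014×10⁻⁸ = 106.4 kN.
σ_{invar} = P/A₁ = 106400/875 = 121.6 MPa, compressive.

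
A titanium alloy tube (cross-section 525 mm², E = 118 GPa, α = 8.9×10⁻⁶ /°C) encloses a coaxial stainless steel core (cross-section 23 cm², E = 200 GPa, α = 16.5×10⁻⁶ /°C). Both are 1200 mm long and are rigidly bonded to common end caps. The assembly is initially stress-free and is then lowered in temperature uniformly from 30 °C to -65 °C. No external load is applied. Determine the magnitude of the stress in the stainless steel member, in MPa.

Equilibrium of a rigid end plate with no external load gives equal and opposite internal forces ±P in the two members. Since α_{stainless steel} > α_{titanium alloy}, cooling drives the stainless steel into tension and the titanium alloy into compression.
Equating the net (thermal + elastic) strains gives |α₁ − α₂|·ΔT = P·[1/(A₁E₁) + 1/(A₂E₂)].
|α₁ − α₂|·ΔT = 7.6×10⁻⁶ × 95 = 0.000722.
1/(A₁E₁) + 1/(A₂E₂) = 1/(525×118×10³) + 1/(2300×200×10³) = 1.832×10⁻⁸ N⁻¹.
So P = 0.000722 / 1.832×10⁻⁸ = 39.42 kN.
σ_{stainless steel} = P/A₂ = 39420/2300 = 17.14 MPa, tensile.

σ ≈ 17.1 MPa (tensile)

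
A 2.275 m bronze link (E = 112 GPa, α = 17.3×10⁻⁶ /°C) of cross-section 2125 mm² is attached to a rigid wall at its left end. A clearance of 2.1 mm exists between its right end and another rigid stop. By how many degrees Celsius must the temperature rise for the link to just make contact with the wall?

ΔT ≈ 53.4 °C

The gap closes when αΔT L = 2.1 mm, since the link is still unstressed at that instant.
ΔT = 2.1 / (17.3×10⁻⁶ × 2275) = 53.36 °C.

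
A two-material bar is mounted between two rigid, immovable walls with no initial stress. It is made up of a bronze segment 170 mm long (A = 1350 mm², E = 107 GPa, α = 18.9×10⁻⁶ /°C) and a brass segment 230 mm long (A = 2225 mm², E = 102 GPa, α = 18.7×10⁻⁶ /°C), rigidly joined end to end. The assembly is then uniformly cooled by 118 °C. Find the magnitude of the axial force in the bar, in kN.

If the supports were absent, the total length change would be Σ αᵢΔT Lᵢ = 18.9×10⁻⁶×118×170 + 18.7×10⁻⁶×118×230 = 0.8867 mm.
The walls prevent any net length change, so an axial force P (same in every segment) develops. Compatibility: P · Σ Lᵢ/(AᵢEᵢ) = δ_free.
Σ Lᵢ/(AᵢEᵢ) = 170/(1350×107×10³) + 230/(2225×102×10³) = 2.19×10⁻⁶ mm/N.
Hence P = δ_free / Σ(L/AE) = 0.8867/2.19×10⁻⁶ = 404.8 kN (tensile).

P ≈ 405 kN (tensile)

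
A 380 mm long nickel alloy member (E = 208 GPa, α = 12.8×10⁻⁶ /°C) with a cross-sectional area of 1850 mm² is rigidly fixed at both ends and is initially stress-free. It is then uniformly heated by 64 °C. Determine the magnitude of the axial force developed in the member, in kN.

Full restraint means ε = 0, so the stress is σ = EαΔT = 208×10³ × 12.8×10⁻⁶ × 64 = 170.4 MPa.
P = AEαΔT = 1850 × 208×10³ × 12.8×10⁻⁶ × 64 = 315.2 kN (compressive).

P ≈ 315 kN (compressive)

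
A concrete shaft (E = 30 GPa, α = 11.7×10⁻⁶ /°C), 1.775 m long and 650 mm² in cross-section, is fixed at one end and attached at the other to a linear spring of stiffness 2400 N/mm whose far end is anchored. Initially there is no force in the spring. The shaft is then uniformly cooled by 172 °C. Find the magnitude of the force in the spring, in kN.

If the spring were absent the shaft would shorten by αΔT L = 11.7×10⁻⁶ × 172 × 1775 = 3.572 mm.
Let P be the tensile force in the spring. The shaft extends elastically by PL/(AE) and the spring stretches by P/k; together these equal δ_free.
So P = δ_free / [L/(AE) + 1/k] = 3.572 / [ 1775/(650×30×10³) + 1/(2400) ].
P = 3.572 / 0.0005077 = 7036 N.

P ≈ 7.04 kN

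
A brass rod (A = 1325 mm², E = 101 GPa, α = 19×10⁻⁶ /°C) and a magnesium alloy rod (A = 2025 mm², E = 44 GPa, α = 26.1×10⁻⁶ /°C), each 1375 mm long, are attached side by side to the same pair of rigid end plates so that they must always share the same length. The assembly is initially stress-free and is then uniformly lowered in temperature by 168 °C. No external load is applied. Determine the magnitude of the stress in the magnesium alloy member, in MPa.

σ ≈ 31.5 MPa (tensile)

Equilibrium of a rigid end plate with no external load gives equal and opposite internal forces ±P in the two members. Since α_{magnesium alloy} > α_{brass}, cooling drives the magnesium alloy into tension and the brass into compression.
Compatibility of the two members (thermal + elastic change equal): (α₁ − α₂)ΔT = P·[1/(A₁E₁) + 1/(A₂E₂)].
|α₁ − α₂|·ΔT = 7.1×10⁻⁶ × 168 = 0.001193.
1/(A₁E₁) + 1/(A₂E₂) = 1/(1325×101×10³) + 1/(2025×44×10³) = 1.87×10⁻⁸ N⁻¹.
P = 0.001193 / 1.87×10⁻⁸ = 63800 N = 63.8 kN.
σ_{magnesium alloy} = P/A₂ = 63800/2025 = 31.51 MPa, tensile.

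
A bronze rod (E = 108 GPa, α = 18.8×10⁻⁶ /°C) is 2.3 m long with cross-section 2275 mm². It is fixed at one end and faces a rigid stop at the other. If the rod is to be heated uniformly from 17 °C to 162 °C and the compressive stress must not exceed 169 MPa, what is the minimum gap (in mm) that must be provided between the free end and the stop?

g ≈ 2.67 mm

Free expansion if unrestrained: δ_free = αΔT L = 18.8×10⁻⁶ × 145 × 2300 = 6.27 mm.
A stress of 169 MPa corresponds to the wall pushing the rod back by σL/E = 169×2300/(108×10³) = 3.599 mm.
So the gap has to take up the difference, g_min = δ_free − σL/E = 6.27 − 3.599 = 2.671 mm.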